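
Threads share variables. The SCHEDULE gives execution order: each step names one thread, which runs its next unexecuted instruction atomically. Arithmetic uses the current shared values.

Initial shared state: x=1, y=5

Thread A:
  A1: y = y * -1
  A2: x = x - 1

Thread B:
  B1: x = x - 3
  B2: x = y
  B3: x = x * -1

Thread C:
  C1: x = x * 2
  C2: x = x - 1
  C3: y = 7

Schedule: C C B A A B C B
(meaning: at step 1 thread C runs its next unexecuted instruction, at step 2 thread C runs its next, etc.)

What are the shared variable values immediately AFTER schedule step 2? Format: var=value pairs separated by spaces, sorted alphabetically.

Step 1: thread C executes C1 (x = x * 2). Shared: x=2 y=5. PCs: A@0 B@0 C@1
Step 2: thread C executes C2 (x = x - 1). Shared: x=1 y=5. PCs: A@0 B@0 C@2

Answer: x=1 y=5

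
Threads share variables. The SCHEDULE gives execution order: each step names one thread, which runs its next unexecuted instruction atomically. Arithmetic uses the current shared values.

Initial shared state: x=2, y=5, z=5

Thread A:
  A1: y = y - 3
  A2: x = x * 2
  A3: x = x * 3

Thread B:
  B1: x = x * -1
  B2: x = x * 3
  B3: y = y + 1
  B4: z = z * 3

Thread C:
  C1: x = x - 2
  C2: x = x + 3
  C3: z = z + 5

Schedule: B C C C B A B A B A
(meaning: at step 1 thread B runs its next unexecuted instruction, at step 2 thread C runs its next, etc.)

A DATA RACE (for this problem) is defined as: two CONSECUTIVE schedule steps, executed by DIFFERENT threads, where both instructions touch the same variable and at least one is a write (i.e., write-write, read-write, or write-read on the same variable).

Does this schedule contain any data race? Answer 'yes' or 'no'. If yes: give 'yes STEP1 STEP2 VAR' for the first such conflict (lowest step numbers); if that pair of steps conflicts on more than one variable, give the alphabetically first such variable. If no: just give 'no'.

Answer: yes 1 2 x

Derivation:
Steps 1,2: B(x = x * -1) vs C(x = x - 2). RACE on x (W-W).
Steps 2,3: same thread (C). No race.
Steps 3,4: same thread (C). No race.
Steps 4,5: C(r=z,w=z) vs B(r=x,w=x). No conflict.
Steps 5,6: B(r=x,w=x) vs A(r=y,w=y). No conflict.
Steps 6,7: A(y = y - 3) vs B(y = y + 1). RACE on y (W-W).
Steps 7,8: B(r=y,w=y) vs A(r=x,w=x). No conflict.
Steps 8,9: A(r=x,w=x) vs B(r=z,w=z). No conflict.
Steps 9,10: B(r=z,w=z) vs A(r=x,w=x). No conflict.
First conflict at steps 1,2.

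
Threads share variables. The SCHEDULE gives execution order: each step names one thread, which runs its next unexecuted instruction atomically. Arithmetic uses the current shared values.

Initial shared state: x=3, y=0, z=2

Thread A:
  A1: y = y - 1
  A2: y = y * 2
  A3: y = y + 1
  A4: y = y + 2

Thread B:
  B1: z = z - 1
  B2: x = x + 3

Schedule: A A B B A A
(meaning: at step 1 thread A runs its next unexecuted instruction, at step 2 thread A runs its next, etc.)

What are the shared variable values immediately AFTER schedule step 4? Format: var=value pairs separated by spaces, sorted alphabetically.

Step 1: thread A executes A1 (y = y - 1). Shared: x=3 y=-1 z=2. PCs: A@1 B@0
Step 2: thread A executes A2 (y = y * 2). Shared: x=3 y=-2 z=2. PCs: A@2 B@0
Step 3: thread B executes B1 (z = z - 1). Shared: x=3 y=-2 z=1. PCs: A@2 B@1
Step 4: thread B executes B2 (x = x + 3). Shared: x=6 y=-2 z=1. PCs: A@2 B@2

Answer: x=6 y=-2 z=1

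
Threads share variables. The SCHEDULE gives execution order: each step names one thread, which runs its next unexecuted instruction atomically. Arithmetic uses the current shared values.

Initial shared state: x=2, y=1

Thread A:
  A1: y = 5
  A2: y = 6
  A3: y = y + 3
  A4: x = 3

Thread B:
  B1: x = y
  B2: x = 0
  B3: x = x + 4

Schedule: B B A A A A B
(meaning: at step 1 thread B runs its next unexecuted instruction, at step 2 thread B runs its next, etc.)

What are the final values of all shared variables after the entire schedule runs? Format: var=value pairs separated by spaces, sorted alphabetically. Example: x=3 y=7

Step 1: thread B executes B1 (x = y). Shared: x=1 y=1. PCs: A@0 B@1
Step 2: thread B executes B2 (x = 0). Shared: x=0 y=1. PCs: A@0 B@2
Step 3: thread A executes A1 (y = 5). Shared: x=0 y=5. PCs: A@1 B@2
Step 4: thread A executes A2 (y = 6). Shared: x=0 y=6. PCs: A@2 B@2
Step 5: thread A executes A3 (y = y + 3). Shared: x=0 y=9. PCs: A@3 B@2
Step 6: thread A executes A4 (x = 3). Shared: x=3 y=9. PCs: A@4 B@2
Step 7: thread B executes B3 (x = x + 4). Shared: x=7 y=9. PCs: A@4 B@3

Answer: x=7 y=9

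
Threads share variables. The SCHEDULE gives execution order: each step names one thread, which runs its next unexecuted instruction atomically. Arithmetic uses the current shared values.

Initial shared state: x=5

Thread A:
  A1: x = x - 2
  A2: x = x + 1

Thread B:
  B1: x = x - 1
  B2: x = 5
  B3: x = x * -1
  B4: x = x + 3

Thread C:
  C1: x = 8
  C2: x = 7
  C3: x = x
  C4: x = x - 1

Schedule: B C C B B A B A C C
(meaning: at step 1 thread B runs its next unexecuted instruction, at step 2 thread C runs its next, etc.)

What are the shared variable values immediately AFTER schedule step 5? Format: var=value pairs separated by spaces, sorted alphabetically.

Answer: x=-5

Derivation:
Step 1: thread B executes B1 (x = x - 1). Shared: x=4. PCs: A@0 B@1 C@0
Step 2: thread C executes C1 (x = 8). Shared: x=8. PCs: A@0 B@1 C@1
Step 3: thread C executes C2 (x = 7). Shared: x=7. PCs: A@0 B@1 C@2
Step 4: thread B executes B2 (x = 5). Shared: x=5. PCs: A@0 B@2 C@2
Step 5: thread B executes B3 (x = x * -1). Shared: x=-5. PCs: A@0 B@3 C@2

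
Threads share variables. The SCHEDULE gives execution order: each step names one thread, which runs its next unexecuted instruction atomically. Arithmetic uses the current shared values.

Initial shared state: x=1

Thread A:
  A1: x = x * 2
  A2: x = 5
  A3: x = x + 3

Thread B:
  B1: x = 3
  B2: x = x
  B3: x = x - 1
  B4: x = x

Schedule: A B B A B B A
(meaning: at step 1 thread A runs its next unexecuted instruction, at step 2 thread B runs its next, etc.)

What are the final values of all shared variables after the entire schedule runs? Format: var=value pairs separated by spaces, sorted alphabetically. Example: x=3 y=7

Step 1: thread A executes A1 (x = x * 2). Shared: x=2. PCs: A@1 B@0
Step 2: thread B executes B1 (x = 3). Shared: x=3. PCs: A@1 B@1
Step 3: thread B executes B2 (x = x). Shared: x=3. PCs: A@1 B@2
Step 4: thread A executes A2 (x = 5). Shared: x=5. PCs: A@2 B@2
Step 5: thread B executes B3 (x = x - 1). Shared: x=4. PCs: A@2 B@3
Step 6: thread B executes B4 (x = x). Shared: x=4. PCs: A@2 B@4
Step 7: thread A executes A3 (x = x + 3). Shared: x=7. PCs: A@3 B@4

Answer: x=7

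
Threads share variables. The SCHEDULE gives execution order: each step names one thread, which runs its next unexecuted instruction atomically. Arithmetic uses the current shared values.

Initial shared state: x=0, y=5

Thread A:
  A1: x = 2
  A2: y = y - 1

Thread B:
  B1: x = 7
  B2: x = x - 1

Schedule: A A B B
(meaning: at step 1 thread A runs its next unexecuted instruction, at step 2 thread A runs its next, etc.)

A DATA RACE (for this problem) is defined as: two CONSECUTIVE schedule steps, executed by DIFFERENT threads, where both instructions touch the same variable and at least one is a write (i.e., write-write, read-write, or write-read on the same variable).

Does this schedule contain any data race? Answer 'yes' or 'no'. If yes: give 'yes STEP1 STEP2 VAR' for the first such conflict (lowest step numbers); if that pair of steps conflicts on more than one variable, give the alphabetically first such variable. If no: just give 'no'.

Answer: no

Derivation:
Steps 1,2: same thread (A). No race.
Steps 2,3: A(r=y,w=y) vs B(r=-,w=x). No conflict.
Steps 3,4: same thread (B). No race.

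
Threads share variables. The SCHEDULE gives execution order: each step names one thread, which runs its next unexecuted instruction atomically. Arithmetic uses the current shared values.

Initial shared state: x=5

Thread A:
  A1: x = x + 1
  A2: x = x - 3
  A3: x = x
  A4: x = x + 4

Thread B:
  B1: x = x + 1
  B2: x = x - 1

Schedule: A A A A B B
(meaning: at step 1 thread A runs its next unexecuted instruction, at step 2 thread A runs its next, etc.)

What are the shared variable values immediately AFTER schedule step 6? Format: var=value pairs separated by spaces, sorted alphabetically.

Answer: x=7

Derivation:
Step 1: thread A executes A1 (x = x + 1). Shared: x=6. PCs: A@1 B@0
Step 2: thread A executes A2 (x = x - 3). Shared: x=3. PCs: A@2 B@0
Step 3: thread A executes A3 (x = x). Shared: x=3. PCs: A@3 B@0
Step 4: thread A executes A4 (x = x + 4). Shared: x=7. PCs: A@4 B@0
Step 5: thread B executes B1 (x = x + 1). Shared: x=8. PCs: A@4 B@1
Step 6: thread B executes B2 (x = x - 1). Shared: x=7. PCs: A@4 B@2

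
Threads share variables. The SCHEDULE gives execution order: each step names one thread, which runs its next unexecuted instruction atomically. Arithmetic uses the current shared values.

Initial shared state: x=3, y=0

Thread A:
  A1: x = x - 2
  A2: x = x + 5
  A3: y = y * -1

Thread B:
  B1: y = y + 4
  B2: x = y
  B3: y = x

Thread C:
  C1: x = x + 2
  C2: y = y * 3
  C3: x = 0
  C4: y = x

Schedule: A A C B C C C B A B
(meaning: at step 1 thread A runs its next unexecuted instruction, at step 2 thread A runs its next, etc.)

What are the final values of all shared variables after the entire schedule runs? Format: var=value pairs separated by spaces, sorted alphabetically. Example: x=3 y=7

Answer: x=0 y=0

Derivation:
Step 1: thread A executes A1 (x = x - 2). Shared: x=1 y=0. PCs: A@1 B@0 C@0
Step 2: thread A executes A2 (x = x + 5). Shared: x=6 y=0. PCs: A@2 B@0 C@0
Step 3: thread C executes C1 (x = x + 2). Shared: x=8 y=0. PCs: A@2 B@0 C@1
Step 4: thread B executes B1 (y = y + 4). Shared: x=8 y=4. PCs: A@2 B@1 C@1
Step 5: thread C executes C2 (y = y * 3). Shared: x=8 y=12. PCs: A@2 B@1 C@2
Step 6: thread C executes C3 (x = 0). Shared: x=0 y=12. PCs: A@2 B@1 C@3
Step 7: thread C executes C4 (y = x). Shared: x=0 y=0. PCs: A@2 B@1 C@4
Step 8: thread B executes B2 (x = y). Shared: x=0 y=0. PCs: A@2 B@2 C@4
Step 9: thread A executes A3 (y = y * -1). Shared: x=0 y=0. PCs: A@3 B@2 C@4
Step 10: thread B executes B3 (y = x). Shared: x=0 y=0. PCs: A@3 B@3 C@4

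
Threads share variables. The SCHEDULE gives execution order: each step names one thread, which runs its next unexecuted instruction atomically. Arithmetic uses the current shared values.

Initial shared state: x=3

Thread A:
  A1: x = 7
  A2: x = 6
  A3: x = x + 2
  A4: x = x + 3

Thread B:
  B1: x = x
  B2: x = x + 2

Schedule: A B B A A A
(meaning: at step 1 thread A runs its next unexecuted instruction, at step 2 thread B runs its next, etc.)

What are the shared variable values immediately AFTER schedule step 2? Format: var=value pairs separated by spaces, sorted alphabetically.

Answer: x=7

Derivation:
Step 1: thread A executes A1 (x = 7). Shared: x=7. PCs: A@1 B@0
Step 2: thread B executes B1 (x = x). Shared: x=7. PCs: A@1 B@1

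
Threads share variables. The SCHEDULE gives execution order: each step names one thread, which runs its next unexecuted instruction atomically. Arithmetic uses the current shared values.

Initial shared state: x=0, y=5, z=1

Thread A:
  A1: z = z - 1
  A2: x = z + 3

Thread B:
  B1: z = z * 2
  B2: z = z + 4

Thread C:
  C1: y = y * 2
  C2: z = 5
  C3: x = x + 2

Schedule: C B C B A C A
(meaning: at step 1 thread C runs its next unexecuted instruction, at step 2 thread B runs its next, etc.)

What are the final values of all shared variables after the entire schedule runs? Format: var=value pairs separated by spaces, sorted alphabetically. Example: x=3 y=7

Step 1: thread C executes C1 (y = y * 2). Shared: x=0 y=10 z=1. PCs: A@0 B@0 C@1
Step 2: thread B executes B1 (z = z * 2). Shared: x=0 y=10 z=2. PCs: A@0 B@1 C@1
Step 3: thread C executes C2 (z = 5). Shared: x=0 y=10 z=5. PCs: A@0 B@1 C@2
Step 4: thread B executes B2 (z = z + 4). Shared: x=0 y=10 z=9. PCs: A@0 B@2 C@2
Step 5: thread A executes A1 (z = z - 1). Shared: x=0 y=10 z=8. PCs: A@1 B@2 C@2
Step 6: thread C executes C3 (x = x + 2). Shared: x=2 y=10 z=8. PCs: A@1 B@2 C@3
Step 7: thread A executes A2 (x = z + 3). Shared: x=11 y=10 z=8. PCs: A@2 B@2 C@3

Answer: x=11 y=10 z=8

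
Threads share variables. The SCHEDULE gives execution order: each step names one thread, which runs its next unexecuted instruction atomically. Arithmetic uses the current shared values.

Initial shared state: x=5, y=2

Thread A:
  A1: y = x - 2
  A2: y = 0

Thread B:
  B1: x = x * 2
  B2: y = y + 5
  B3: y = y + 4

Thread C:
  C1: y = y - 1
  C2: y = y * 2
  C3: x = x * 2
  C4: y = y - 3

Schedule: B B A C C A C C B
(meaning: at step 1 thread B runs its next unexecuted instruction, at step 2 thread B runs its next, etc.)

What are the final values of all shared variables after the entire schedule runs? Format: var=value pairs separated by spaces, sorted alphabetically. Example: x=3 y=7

Step 1: thread B executes B1 (x = x * 2). Shared: x=10 y=2. PCs: A@0 B@1 C@0
Step 2: thread B executes B2 (y = y + 5). Shared: x=10 y=7. PCs: A@0 B@2 C@0
Step 3: thread A executes A1 (y = x - 2). Shared: x=10 y=8. PCs: A@1 B@2 C@0
Step 4: thread C executes C1 (y = y - 1). Shared: x=10 y=7. PCs: A@1 B@2 C@1
Step 5: thread C executes C2 (y = y * 2). Shared: x=10 y=14. PCs: A@1 B@2 C@2
Step 6: thread A executes A2 (y = 0). Shared: x=10 y=0. PCs: A@2 B@2 C@2
Step 7: thread C executes C3 (x = x * 2). Shared: x=20 y=0. PCs: A@2 B@2 C@3
Step 8: thread C executes C4 (y = y - 3). Shared: x=20 y=-3. PCs: A@2 B@2 C@4
Step 9: thread B executes B3 (y = y + 4). Shared: x=20 y=1. PCs: A@2 B@3 C@4

Answer: x=20 y=1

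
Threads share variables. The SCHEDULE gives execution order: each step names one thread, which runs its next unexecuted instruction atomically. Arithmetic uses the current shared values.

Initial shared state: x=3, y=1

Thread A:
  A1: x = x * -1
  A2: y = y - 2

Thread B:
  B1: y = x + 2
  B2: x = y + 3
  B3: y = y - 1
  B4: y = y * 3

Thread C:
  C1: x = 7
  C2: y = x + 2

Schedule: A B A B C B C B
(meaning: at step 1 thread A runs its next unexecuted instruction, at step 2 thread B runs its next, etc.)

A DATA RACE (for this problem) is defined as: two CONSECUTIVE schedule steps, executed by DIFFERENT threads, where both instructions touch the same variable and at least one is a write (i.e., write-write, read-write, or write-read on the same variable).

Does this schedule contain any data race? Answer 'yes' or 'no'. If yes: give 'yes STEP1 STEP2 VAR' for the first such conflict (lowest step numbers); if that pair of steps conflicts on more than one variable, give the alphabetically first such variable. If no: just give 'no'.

Steps 1,2: A(x = x * -1) vs B(y = x + 2). RACE on x (W-R).
Steps 2,3: B(y = x + 2) vs A(y = y - 2). RACE on y (W-W).
Steps 3,4: A(y = y - 2) vs B(x = y + 3). RACE on y (W-R).
Steps 4,5: B(x = y + 3) vs C(x = 7). RACE on x (W-W).
Steps 5,6: C(r=-,w=x) vs B(r=y,w=y). No conflict.
Steps 6,7: B(y = y - 1) vs C(y = x + 2). RACE on y (W-W).
Steps 7,8: C(y = x + 2) vs B(y = y * 3). RACE on y (W-W).
First conflict at steps 1,2.

Answer: yes 1 2 x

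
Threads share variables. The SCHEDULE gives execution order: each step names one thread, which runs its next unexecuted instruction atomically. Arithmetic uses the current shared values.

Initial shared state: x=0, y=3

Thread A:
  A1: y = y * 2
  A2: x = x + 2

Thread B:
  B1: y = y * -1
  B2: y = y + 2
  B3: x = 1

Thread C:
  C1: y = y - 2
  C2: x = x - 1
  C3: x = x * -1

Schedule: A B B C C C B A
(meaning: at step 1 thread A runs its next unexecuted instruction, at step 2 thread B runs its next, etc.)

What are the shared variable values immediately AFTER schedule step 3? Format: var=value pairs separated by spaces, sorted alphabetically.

Step 1: thread A executes A1 (y = y * 2). Shared: x=0 y=6. PCs: A@1 B@0 C@0
Step 2: thread B executes B1 (y = y * -1). Shared: x=0 y=-6. PCs: A@1 B@1 C@0
Step 3: thread B executes B2 (y = y + 2). Shared: x=0 y=-4. PCs: A@1 B@2 C@0

Answer: x=0 y=-4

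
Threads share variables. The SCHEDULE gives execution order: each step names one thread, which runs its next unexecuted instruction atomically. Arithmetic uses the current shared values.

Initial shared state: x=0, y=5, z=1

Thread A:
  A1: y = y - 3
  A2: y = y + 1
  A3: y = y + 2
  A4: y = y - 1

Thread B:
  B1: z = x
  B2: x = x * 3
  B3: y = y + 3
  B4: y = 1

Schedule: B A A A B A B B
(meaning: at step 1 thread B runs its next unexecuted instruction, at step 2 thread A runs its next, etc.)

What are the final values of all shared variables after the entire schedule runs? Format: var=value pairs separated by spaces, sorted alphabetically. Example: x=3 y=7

Answer: x=0 y=1 z=0

Derivation:
Step 1: thread B executes B1 (z = x). Shared: x=0 y=5 z=0. PCs: A@0 B@1
Step 2: thread A executes A1 (y = y - 3). Shared: x=0 y=2 z=0. PCs: A@1 B@1
Step 3: thread A executes A2 (y = y + 1). Shared: x=0 y=3 z=0. PCs: A@2 B@1
Step 4: thread A executes A3 (y = y + 2). Shared: x=0 y=5 z=0. PCs: A@3 B@1
Step 5: thread B executes B2 (x = x * 3). Shared: x=0 y=5 z=0. PCs: A@3 B@2
Step 6: thread A executes A4 (y = y - 1). Shared: x=0 y=4 z=0. PCs: A@4 B@2
Step 7: thread B executes B3 (y = y + 3). Shared: x=0 y=7 z=0. PCs: A@4 B@3
Step 8: thread B executes B4 (y = 1). Shared: x=0 y=1 z=0. PCs: A@4 B@4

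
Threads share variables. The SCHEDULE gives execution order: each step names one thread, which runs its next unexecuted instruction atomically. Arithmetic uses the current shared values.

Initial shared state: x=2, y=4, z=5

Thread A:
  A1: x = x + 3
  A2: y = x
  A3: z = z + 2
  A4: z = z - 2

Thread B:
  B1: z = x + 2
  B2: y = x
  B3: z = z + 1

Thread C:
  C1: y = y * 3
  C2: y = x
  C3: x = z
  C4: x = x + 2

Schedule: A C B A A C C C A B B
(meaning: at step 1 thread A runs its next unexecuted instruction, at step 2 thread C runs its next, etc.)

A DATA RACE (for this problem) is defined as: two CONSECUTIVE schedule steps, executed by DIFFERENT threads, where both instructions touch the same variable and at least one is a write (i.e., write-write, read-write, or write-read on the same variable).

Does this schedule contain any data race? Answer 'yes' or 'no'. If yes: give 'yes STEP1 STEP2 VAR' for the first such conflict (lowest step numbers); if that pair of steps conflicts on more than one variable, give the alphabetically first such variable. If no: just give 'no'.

Steps 1,2: A(r=x,w=x) vs C(r=y,w=y). No conflict.
Steps 2,3: C(r=y,w=y) vs B(r=x,w=z). No conflict.
Steps 3,4: B(r=x,w=z) vs A(r=x,w=y). No conflict.
Steps 4,5: same thread (A). No race.
Steps 5,6: A(r=z,w=z) vs C(r=x,w=y). No conflict.
Steps 6,7: same thread (C). No race.
Steps 7,8: same thread (C). No race.
Steps 8,9: C(r=x,w=x) vs A(r=z,w=z). No conflict.
Steps 9,10: A(r=z,w=z) vs B(r=x,w=y). No conflict.
Steps 10,11: same thread (B). No race.

Answer: no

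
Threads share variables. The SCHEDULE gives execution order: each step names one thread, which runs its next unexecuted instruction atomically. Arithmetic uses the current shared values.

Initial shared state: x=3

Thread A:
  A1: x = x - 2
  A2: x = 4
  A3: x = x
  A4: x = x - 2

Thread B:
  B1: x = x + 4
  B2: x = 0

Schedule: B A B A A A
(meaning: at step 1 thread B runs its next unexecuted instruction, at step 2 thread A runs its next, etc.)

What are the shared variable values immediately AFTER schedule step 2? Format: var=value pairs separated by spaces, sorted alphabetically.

Step 1: thread B executes B1 (x = x + 4). Shared: x=7. PCs: A@0 B@1
Step 2: thread A executes A1 (x = x - 2). Shared: x=5. PCs: A@1 B@1

Answer: x=5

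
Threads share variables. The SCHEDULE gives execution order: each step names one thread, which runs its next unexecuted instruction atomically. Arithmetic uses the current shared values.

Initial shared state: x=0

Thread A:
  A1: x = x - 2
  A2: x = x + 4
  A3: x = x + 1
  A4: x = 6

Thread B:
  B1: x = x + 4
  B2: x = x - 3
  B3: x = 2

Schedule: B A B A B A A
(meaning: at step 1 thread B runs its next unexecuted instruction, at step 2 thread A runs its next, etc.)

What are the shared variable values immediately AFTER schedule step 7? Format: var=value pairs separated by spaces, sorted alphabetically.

Step 1: thread B executes B1 (x = x + 4). Shared: x=4. PCs: A@0 B@1
Step 2: thread A executes A1 (x = x - 2). Shared: x=2. PCs: A@1 B@1
Step 3: thread B executes B2 (x = x - 3). Shared: x=-1. PCs: A@1 B@2
Step 4: thread A executes A2 (x = x + 4). Shared: x=3. PCs: A@2 B@2
Step 5: thread B executes B3 (x = 2). Shared: x=2. PCs: A@2 B@3
Step 6: thread A executes A3 (x = x + 1). Shared: x=3. PCs: A@3 B@3
Step 7: thread A executes A4 (x = 6). Shared: x=6. PCs: A@4 B@3

Answer: x=6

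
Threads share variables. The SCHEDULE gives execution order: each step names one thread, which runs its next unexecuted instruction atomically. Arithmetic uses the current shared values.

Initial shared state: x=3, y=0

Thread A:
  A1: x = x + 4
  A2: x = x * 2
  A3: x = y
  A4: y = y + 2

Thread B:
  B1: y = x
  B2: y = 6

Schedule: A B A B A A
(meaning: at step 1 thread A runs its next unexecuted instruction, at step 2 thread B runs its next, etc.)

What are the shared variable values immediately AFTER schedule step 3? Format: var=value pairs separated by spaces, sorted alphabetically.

Step 1: thread A executes A1 (x = x + 4). Shared: x=7 y=0. PCs: A@1 B@0
Step 2: thread B executes B1 (y = x). Shared: x=7 y=7. PCs: A@1 B@1
Step 3: thread A executes A2 (x = x * 2). Shared: x=14 y=7. PCs: A@2 B@1

Answer: x=14 y=7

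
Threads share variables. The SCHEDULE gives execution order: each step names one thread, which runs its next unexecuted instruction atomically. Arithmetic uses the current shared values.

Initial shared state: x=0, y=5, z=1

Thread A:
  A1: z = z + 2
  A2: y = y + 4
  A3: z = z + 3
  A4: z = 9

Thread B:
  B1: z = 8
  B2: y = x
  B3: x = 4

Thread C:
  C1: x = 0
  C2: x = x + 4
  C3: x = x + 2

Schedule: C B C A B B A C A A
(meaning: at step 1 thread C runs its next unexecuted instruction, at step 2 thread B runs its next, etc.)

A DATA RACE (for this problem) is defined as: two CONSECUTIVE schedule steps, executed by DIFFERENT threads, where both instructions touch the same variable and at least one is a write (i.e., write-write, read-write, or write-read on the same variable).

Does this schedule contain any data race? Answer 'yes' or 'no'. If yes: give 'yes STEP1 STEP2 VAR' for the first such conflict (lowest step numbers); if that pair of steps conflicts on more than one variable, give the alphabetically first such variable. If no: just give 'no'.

Answer: no

Derivation:
Steps 1,2: C(r=-,w=x) vs B(r=-,w=z). No conflict.
Steps 2,3: B(r=-,w=z) vs C(r=x,w=x). No conflict.
Steps 3,4: C(r=x,w=x) vs A(r=z,w=z). No conflict.
Steps 4,5: A(r=z,w=z) vs B(r=x,w=y). No conflict.
Steps 5,6: same thread (B). No race.
Steps 6,7: B(r=-,w=x) vs A(r=y,w=y). No conflict.
Steps 7,8: A(r=y,w=y) vs C(r=x,w=x). No conflict.
Steps 8,9: C(r=x,w=x) vs A(r=z,w=z). No conflict.
Steps 9,10: same thread (A). No race.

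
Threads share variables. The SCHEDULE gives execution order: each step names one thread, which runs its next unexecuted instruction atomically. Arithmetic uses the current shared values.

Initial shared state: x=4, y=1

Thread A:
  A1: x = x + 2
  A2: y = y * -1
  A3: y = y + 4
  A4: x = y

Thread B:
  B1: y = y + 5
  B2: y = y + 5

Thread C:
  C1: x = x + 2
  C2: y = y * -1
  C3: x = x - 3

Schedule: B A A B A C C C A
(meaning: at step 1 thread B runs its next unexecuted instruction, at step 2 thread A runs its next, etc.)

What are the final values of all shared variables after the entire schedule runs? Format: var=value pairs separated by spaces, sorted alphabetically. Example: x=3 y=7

Answer: x=-3 y=-3

Derivation:
Step 1: thread B executes B1 (y = y + 5). Shared: x=4 y=6. PCs: A@0 B@1 C@0
Step 2: thread A executes A1 (x = x + 2). Shared: x=6 y=6. PCs: A@1 B@1 C@0
Step 3: thread A executes A2 (y = y * -1). Shared: x=6 y=-6. PCs: A@2 B@1 C@0
Step 4: thread B executes B2 (y = y + 5). Shared: x=6 y=-1. PCs: A@2 B@2 C@0
Step 5: thread A executes A3 (y = y + 4). Shared: x=6 y=3. PCs: A@3 B@2 C@0
Step 6: thread C executes C1 (x = x + 2). Shared: x=8 y=3. PCs: A@3 B@2 C@1
Step 7: thread C executes C2 (y = y * -1). Shared: x=8 y=-3. PCs: A@3 B@2 C@2
Step 8: thread C executes C3 (x = x - 3). Shared: x=5 y=-3. PCs: A@3 B@2 C@3
Step 9: thread A executes A4 (x = y). Shared: x=-3 y=-3. PCs: A@4 B@2 C@3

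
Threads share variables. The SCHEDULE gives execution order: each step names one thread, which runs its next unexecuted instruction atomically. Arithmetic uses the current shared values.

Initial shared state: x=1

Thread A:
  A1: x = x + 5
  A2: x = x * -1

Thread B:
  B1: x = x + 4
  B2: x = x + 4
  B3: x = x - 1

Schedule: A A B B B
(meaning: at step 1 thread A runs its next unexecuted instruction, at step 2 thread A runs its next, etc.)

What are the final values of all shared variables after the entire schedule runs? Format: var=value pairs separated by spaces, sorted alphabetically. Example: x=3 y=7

Step 1: thread A executes A1 (x = x + 5). Shared: x=6. PCs: A@1 B@0
Step 2: thread A executes A2 (x = x * -1). Shared: x=-6. PCs: A@2 B@0
Step 3: thread B executes B1 (x = x + 4). Shared: x=-2. PCs: A@2 B@1
Step 4: thread B executes B2 (x = x + 4). Shared: x=2. PCs: A@2 B@2
Step 5: thread B executes B3 (x = x - 1). Shared: x=1. PCs: A@2 B@3

Answer: x=1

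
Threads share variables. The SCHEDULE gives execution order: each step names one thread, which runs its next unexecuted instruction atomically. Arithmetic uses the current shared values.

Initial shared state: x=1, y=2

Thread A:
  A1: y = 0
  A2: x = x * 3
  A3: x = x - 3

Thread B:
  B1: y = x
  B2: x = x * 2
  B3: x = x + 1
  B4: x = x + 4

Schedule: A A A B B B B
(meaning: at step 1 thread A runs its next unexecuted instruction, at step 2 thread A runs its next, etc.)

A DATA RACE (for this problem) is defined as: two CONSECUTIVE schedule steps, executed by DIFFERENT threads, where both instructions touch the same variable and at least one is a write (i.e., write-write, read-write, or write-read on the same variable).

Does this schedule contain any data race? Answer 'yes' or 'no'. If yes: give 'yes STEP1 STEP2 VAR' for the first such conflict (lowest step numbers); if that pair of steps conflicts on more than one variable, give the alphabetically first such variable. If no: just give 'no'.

Steps 1,2: same thread (A). No race.
Steps 2,3: same thread (A). No race.
Steps 3,4: A(x = x - 3) vs B(y = x). RACE on x (W-R).
Steps 4,5: same thread (B). No race.
Steps 5,6: same thread (B). No race.
Steps 6,7: same thread (B). No race.
First conflict at steps 3,4.

Answer: yes 3 4 x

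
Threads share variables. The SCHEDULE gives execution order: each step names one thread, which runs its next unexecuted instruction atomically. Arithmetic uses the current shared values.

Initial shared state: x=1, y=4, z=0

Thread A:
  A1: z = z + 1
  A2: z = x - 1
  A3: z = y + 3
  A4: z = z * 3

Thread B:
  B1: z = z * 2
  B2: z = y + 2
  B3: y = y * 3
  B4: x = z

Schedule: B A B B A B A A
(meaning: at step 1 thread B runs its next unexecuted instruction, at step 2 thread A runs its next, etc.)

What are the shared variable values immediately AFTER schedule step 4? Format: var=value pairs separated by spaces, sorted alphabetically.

Answer: x=1 y=12 z=6

Derivation:
Step 1: thread B executes B1 (z = z * 2). Shared: x=1 y=4 z=0. PCs: A@0 B@1
Step 2: thread A executes A1 (z = z + 1). Shared: x=1 y=4 z=1. PCs: A@1 B@1
Step 3: thread B executes B2 (z = y + 2). Shared: x=1 y=4 z=6. PCs: A@1 B@2
Step 4: thread B executes B3 (y = y * 3). Shared: x=1 y=12 z=6. PCs: A@1 B@3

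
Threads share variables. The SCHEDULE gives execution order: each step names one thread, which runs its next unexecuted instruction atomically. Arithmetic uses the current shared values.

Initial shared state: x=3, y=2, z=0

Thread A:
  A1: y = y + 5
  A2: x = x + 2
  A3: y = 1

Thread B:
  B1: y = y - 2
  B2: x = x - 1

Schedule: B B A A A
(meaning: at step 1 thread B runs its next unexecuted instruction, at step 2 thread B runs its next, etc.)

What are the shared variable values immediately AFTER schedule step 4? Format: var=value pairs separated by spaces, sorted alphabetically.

Answer: x=4 y=5 z=0

Derivation:
Step 1: thread B executes B1 (y = y - 2). Shared: x=3 y=0 z=0. PCs: A@0 B@1
Step 2: thread B executes B2 (x = x - 1). Shared: x=2 y=0 z=0. PCs: A@0 B@2
Step 3: thread A executes A1 (y = y + 5). Shared: x=2 y=5 z=0. PCs: A@1 B@2
Step 4: thread A executes A2 (x = x + 2). Shared: x=4 y=5 z=0. PCs: A@2 B@2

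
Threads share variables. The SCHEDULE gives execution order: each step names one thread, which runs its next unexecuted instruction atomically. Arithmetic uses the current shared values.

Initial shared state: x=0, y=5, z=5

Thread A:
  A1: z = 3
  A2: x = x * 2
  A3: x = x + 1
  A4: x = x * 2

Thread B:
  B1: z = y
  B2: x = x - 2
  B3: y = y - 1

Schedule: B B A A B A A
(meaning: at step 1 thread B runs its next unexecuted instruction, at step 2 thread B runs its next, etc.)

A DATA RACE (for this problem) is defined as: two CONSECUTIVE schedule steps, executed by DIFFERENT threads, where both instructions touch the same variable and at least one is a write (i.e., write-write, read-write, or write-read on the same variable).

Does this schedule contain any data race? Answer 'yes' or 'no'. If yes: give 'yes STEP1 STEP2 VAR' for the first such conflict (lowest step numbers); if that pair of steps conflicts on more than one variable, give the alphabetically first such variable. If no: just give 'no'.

Steps 1,2: same thread (B). No race.
Steps 2,3: B(r=x,w=x) vs A(r=-,w=z). No conflict.
Steps 3,4: same thread (A). No race.
Steps 4,5: A(r=x,w=x) vs B(r=y,w=y). No conflict.
Steps 5,6: B(r=y,w=y) vs A(r=x,w=x). No conflict.
Steps 6,7: same thread (A). No race.

Answer: no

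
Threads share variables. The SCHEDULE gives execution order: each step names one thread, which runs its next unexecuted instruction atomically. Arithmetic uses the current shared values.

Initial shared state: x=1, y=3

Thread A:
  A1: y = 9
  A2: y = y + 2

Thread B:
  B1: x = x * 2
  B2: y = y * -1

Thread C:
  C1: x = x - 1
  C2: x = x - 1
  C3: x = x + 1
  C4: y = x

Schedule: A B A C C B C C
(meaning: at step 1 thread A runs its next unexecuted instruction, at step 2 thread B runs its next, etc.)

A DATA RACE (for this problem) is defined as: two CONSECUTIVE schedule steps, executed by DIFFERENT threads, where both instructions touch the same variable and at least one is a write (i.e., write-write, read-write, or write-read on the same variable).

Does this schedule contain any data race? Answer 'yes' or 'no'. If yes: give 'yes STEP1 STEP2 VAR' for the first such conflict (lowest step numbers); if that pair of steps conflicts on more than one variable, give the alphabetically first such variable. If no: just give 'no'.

Answer: no

Derivation:
Steps 1,2: A(r=-,w=y) vs B(r=x,w=x). No conflict.
Steps 2,3: B(r=x,w=x) vs A(r=y,w=y). No conflict.
Steps 3,4: A(r=y,w=y) vs C(r=x,w=x). No conflict.
Steps 4,5: same thread (C). No race.
Steps 5,6: C(r=x,w=x) vs B(r=y,w=y). No conflict.
Steps 6,7: B(r=y,w=y) vs C(r=x,w=x). No conflict.
Steps 7,8: same thread (C). No race.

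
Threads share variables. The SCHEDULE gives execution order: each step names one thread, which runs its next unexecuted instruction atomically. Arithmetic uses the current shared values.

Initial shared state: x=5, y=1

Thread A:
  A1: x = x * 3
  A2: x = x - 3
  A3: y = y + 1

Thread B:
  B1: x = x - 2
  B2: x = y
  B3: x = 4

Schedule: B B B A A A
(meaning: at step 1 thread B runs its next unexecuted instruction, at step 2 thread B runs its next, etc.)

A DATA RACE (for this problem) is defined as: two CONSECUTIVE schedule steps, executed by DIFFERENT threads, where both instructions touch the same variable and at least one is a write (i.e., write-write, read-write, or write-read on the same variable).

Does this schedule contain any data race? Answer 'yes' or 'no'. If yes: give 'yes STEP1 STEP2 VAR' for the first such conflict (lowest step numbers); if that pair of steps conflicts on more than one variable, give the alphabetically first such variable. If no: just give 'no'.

Answer: yes 3 4 x

Derivation:
Steps 1,2: same thread (B). No race.
Steps 2,3: same thread (B). No race.
Steps 3,4: B(x = 4) vs A(x = x * 3). RACE on x (W-W).
Steps 4,5: same thread (A). No race.
Steps 5,6: same thread (A). No race.
First conflict at steps 3,4.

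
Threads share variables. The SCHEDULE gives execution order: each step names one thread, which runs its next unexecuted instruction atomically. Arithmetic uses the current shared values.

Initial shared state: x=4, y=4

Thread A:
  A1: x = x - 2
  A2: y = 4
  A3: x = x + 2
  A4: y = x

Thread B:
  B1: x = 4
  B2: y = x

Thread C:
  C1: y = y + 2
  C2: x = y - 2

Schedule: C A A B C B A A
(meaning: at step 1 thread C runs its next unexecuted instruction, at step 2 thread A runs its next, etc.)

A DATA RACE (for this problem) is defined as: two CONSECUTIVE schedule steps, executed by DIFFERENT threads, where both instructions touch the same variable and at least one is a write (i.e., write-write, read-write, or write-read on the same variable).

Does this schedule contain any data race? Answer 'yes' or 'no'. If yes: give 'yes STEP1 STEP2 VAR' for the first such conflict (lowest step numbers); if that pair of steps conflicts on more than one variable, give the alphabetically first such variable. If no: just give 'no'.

Steps 1,2: C(r=y,w=y) vs A(r=x,w=x). No conflict.
Steps 2,3: same thread (A). No race.
Steps 3,4: A(r=-,w=y) vs B(r=-,w=x). No conflict.
Steps 4,5: B(x = 4) vs C(x = y - 2). RACE on x (W-W).
Steps 5,6: C(x = y - 2) vs B(y = x). RACE on x (W-R), y (R-W). Multiple vars; alphabetically first is x.
Steps 6,7: B(y = x) vs A(x = x + 2). RACE on x (R-W).
Steps 7,8: same thread (A). No race.
First conflict at steps 4,5.

Answer: yes 4 5 x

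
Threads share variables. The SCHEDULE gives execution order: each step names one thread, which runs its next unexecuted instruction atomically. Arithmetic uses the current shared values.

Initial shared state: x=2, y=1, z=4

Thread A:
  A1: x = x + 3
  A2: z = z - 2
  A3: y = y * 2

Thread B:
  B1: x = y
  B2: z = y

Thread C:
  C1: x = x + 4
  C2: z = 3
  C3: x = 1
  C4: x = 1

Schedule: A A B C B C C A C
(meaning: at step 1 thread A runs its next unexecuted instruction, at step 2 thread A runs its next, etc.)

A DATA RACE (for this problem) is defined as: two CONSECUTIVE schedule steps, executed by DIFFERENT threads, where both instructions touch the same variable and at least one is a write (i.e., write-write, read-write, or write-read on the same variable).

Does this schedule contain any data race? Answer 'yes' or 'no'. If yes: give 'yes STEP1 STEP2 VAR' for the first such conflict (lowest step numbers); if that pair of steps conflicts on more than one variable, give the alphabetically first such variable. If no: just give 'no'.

Steps 1,2: same thread (A). No race.
Steps 2,3: A(r=z,w=z) vs B(r=y,w=x). No conflict.
Steps 3,4: B(x = y) vs C(x = x + 4). RACE on x (W-W).
Steps 4,5: C(r=x,w=x) vs B(r=y,w=z). No conflict.
Steps 5,6: B(z = y) vs C(z = 3). RACE on z (W-W).
Steps 6,7: same thread (C). No race.
Steps 7,8: C(r=-,w=x) vs A(r=y,w=y). No conflict.
Steps 8,9: A(r=y,w=y) vs C(r=-,w=x). No conflict.
First conflict at steps 3,4.

Answer: yes 3 4 x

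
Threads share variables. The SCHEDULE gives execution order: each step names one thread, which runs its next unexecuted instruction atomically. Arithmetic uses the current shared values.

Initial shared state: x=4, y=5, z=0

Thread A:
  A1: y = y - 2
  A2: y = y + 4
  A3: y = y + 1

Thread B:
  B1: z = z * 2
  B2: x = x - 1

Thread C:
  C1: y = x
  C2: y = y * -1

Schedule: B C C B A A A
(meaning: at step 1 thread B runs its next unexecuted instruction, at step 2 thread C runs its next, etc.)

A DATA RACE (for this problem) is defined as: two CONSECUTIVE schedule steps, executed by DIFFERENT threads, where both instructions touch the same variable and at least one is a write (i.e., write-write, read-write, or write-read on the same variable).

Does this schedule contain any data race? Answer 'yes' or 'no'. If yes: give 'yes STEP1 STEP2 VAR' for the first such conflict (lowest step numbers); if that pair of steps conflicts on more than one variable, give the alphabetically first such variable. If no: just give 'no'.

Steps 1,2: B(r=z,w=z) vs C(r=x,w=y). No conflict.
Steps 2,3: same thread (C). No race.
Steps 3,4: C(r=y,w=y) vs B(r=x,w=x). No conflict.
Steps 4,5: B(r=x,w=x) vs A(r=y,w=y). No conflict.
Steps 5,6: same thread (A). No race.
Steps 6,7: same thread (A). No race.

Answer: no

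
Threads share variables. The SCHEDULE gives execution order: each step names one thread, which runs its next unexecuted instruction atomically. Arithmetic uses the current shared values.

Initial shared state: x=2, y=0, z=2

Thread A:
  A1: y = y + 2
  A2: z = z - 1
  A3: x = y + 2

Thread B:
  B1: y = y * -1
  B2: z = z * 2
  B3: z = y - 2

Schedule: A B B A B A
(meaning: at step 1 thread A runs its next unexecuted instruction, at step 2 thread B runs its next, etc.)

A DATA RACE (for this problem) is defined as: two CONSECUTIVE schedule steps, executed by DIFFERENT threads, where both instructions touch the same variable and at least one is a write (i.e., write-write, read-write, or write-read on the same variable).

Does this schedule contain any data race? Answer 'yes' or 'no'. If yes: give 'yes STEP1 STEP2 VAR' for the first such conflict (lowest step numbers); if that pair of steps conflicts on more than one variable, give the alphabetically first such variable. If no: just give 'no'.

Answer: yes 1 2 y

Derivation:
Steps 1,2: A(y = y + 2) vs B(y = y * -1). RACE on y (W-W).
Steps 2,3: same thread (B). No race.
Steps 3,4: B(z = z * 2) vs A(z = z - 1). RACE on z (W-W).
Steps 4,5: A(z = z - 1) vs B(z = y - 2). RACE on z (W-W).
Steps 5,6: B(r=y,w=z) vs A(r=y,w=x). No conflict.
First conflict at steps 1,2.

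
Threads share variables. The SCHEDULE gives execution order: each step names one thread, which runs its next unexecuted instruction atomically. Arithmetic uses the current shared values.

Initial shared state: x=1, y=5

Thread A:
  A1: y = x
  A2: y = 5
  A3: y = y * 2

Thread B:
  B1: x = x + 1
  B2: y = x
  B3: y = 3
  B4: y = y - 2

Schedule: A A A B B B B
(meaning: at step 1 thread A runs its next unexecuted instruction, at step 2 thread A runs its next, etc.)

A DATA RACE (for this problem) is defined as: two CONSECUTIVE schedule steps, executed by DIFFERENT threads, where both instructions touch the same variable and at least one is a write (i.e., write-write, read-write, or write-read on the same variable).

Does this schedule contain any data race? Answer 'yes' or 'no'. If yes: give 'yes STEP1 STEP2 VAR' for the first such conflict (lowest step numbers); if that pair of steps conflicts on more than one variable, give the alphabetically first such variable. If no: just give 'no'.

Answer: no

Derivation:
Steps 1,2: same thread (A). No race.
Steps 2,3: same thread (A). No race.
Steps 3,4: A(r=y,w=y) vs B(r=x,w=x). No conflict.
Steps 4,5: same thread (B). No race.
Steps 5,6: same thread (B). No race.
Steps 6,7: same thread (B). No race.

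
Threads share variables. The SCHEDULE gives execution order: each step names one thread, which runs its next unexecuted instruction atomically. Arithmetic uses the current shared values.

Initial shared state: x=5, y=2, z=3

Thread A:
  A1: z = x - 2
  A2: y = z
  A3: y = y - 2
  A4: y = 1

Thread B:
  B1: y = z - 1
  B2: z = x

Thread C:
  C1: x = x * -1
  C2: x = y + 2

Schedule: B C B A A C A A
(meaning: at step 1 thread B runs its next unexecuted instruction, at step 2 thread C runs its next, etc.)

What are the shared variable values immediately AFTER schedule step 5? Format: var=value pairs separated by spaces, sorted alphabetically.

Answer: x=-5 y=-7 z=-7

Derivation:
Step 1: thread B executes B1 (y = z - 1). Shared: x=5 y=2 z=3. PCs: A@0 B@1 C@0
Step 2: thread C executes C1 (x = x * -1). Shared: x=-5 y=2 z=3. PCs: A@0 B@1 C@1
Step 3: thread B executes B2 (z = x). Shared: x=-5 y=2 z=-5. PCs: A@0 B@2 C@1
Step 4: thread A executes A1 (z = x - 2). Shared: x=-5 y=2 z=-7. PCs: A@1 B@2 C@1
Step 5: thread A executes A2 (y = z). Shared: x=-5 y=-7 z=-7. PCs: A@2 B@2 C@1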